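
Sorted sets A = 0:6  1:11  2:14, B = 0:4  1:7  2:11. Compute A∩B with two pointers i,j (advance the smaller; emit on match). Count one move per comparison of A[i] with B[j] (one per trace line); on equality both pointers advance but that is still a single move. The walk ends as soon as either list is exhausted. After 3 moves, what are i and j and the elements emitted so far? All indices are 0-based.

i=1, j=2, emitted=[]

i=0 j=0: 6>4, j++
i=0 j=1: 6<7, i++
i=1 j=1: 11>7, j++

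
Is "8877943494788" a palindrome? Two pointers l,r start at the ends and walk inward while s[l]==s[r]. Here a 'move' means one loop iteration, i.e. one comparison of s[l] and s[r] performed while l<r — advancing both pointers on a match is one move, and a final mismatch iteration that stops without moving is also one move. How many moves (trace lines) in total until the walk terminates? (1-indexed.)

l=1 r=13: '8'=='8', l++,r--
l=2 r=12: '8'=='8', l++,r--
l=3 r=11: '7'=='7', l++,r--
l=4 r=10: '7'!='4', stop

4 moves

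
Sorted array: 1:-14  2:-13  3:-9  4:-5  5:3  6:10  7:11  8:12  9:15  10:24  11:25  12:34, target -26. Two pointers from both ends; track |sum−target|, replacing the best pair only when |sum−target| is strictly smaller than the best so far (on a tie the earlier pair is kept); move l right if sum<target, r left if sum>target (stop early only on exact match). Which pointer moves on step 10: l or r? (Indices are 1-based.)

r

[1,12] -14+34=20 d=46 * → r--
[1,11] -14+25=11 d=37 * → r--
[1,10] -14+24=10 d=36 * → r--
[1,9] -14+15=1 d=27 * → r--
[1,8] -14+12=-2 d=24 * → r--
[1,7] -14+11=-3 d=23 * → r--
[1,6] -14+10=-4 d=22 * → r--
[1,5] -14+3=-11 d=15 * → r--
[1,4] -14+-5=-19 d=7 * → r--
[1,3] -14+-9=-23 d=3 * → r--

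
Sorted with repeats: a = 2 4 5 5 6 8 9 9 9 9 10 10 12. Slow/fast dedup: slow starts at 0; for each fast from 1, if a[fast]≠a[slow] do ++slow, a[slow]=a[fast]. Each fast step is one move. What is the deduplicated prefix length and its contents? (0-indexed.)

length 8; prefix = [2, 4, 5, 6, 8, 9, 10, 12]

(s=0,f=1) a[fast]=4≠a[slow]=2 write a[1]=4 → slow++,fast++
(s=1,f=2) a[fast]=5≠a[slow]=4 write a[2]=5 → slow++,fast++
(s=2,f=3) a[fast]=5=a[slow] dup → fast++
(s=2,f=4) a[fast]=6≠a[slow]=5 write a[3]=6 → slow++,fast++
(s=3,f=5) a[fast]=8≠a[slow]=6 write a[4]=8 → slow++,fast++
(s=4,f=6) a[fast]=9≠a[slow]=8 write a[5]=9 → slow++,fast++
(s=5,f=7) a[fast]=9=a[slow] dup → fast++
(s=5,f=8) a[fast]=9=a[slow] dup → fast++
(s=5,f=9) a[fast]=9=a[slow] dup → fast++
(s=5,f=10) a[fast]=10≠a[slow]=9 write a[6]=10 → slow++,fast++
(s=6,f=11) a[fast]=10=a[slow] dup → fast++
(s=6,f=12) a[fast]=12≠a[slow]=10 write a[7]=12 → slow++,fast++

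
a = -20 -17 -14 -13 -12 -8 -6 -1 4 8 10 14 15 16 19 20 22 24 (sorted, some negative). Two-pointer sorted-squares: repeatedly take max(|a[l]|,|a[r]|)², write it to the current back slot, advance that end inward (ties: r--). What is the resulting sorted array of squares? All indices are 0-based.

[1, 16, 36, 64, 64, 100, 144, 169, 196, 196, 225, 256, 289, 361, 400, 400, 484, 576]

l=0 r=17: |-20|<=|24| out[17]=576, r--
l=0 r=16: |-20|<=|22| out[16]=484, r--
l=0 r=15: |-20|<=|20| out[15]=400, r--
l=0 r=14: |-20|>|19| out[14]=400, l++
l=1 r=14: |-17|<=|19| out[13]=361, r--
l=1 r=13: |-17|>|16| out[12]=289, l++
l=2 r=13: |-14|<=|16| out[11]=256, r--
l=2 r=12: |-14|<=|15| out[10]=225, r--
l=2 r=11: |-14|<=|14| out[9]=196, r--
l=2 r=10: |-14|>|10| out[8]=196, l++
l=3 r=10: |-13|>|10| out[7]=169, l++
l=4 r=10: |-12|>|10| out[6]=144, l++
l=5 r=10: |-8|<=|10| out[5]=100, r--
l=5 r=9: |-8|<=|8| out[4]=64, r--
l=5 r=8: |-8|>|4| out[3]=64, l++
l=6 r=8: |-6|>|4| out[2]=36, l++
l=7 r=8: |-1|<=|4| out[1]=16, r--
l=7 r=7: |-1|<=|-1| out[0]=1, r--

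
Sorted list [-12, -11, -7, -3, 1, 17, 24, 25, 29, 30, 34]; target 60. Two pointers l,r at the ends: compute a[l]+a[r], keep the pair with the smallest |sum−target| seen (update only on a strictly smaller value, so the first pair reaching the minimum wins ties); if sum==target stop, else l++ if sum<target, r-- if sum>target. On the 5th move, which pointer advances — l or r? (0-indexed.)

l=0 r=10: -12+34=22 d=38 *, l++
l=1 r=10: -11+34=23 d=37 *, l++
l=2 r=10: -7+34=27 d=33 *, l++
l=3 r=10: -3+34=31 d=29 *, l++
l=4 r=10: 1+34=35 d=25 *, l++

l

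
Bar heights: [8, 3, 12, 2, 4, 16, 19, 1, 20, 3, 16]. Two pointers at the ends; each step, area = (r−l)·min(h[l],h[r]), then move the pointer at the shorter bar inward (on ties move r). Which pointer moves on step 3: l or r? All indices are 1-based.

l

[1,11] min(8,16)*10=80 best=80 * → l++
[2,11] min(3,16)*9=27 best=80 → l++
[3,11] min(12,16)*8=96 best=96 * → l++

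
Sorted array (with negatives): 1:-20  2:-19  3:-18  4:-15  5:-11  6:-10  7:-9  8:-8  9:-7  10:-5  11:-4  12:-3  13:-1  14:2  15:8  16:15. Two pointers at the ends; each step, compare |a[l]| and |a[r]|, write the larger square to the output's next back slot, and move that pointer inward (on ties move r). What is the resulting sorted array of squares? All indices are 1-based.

[1, 4, 9, 16, 25, 49, 64, 64, 81, 100, 121, 225, 225, 324, 361, 400]

l=1 r=16: |-20|>|15| out[16]=400, l++
l=2 r=16: |-19|>|15| out[15]=361, l++
l=3 r=16: |-18|>|15| out[14]=324, l++
l=4 r=16: |-15|<=|15| out[13]=225, r--
l=4 r=15: |-15|>|8| out[12]=225, l++
l=5 r=15: |-11|>|8| out[11]=121, l++
l=6 r=15: |-10|>|8| out[10]=100, l++
l=7 r=15: |-9|>|8| out[9]=81, l++
l=8 r=15: |-8|<=|8| out[8]=64, r--
l=8 r=14: |-8|>|2| out[7]=64, l++
l=9 r=14: |-7|>|2| out[6]=49, l++
l=10 r=14: |-5|>|2| out[5]=25, l++
l=11 r=14: |-4|>|2| out[4]=16, l++
l=12 r=14: |-3|>|2| out[3]=9, l++
l=13 r=14: |-1|<=|2| out[2]=4, r--
l=13 r=13: |-1|<=|-1| out[1]=1, r--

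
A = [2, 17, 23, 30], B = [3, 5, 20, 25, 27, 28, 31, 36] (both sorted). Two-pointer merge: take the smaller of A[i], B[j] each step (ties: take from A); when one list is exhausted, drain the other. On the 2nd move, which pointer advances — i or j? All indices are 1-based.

j

i=1 j=1: A[i]=2<=B[j]=3 take 2, i++
i=2 j=1: A[i]=17>B[j]=3 take 3, j++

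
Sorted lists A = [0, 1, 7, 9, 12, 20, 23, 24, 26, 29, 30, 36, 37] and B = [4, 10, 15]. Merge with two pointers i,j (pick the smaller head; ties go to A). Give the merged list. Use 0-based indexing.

[0, 1, 4, 7, 9, 10, 12, 15, 20, 23, 24, 26, 29, 30, 36, 37]

i=0 j=0: A[i]=0<=B[j]=4 take 0, i++
i=1 j=0: A[i]=1<=B[j]=4 take 1, i++
i=2 j=0: A[i]=7>B[j]=4 take 4, j++
i=2 j=1: A[i]=7<=B[j]=10 take 7, i++
i=3 j=1: A[i]=9<=B[j]=10 take 9, i++
i=4 j=1: A[i]=12>B[j]=10 take 10, j++
i=4 j=2: A[i]=12<=B[j]=15 take 12, i++
i=5 j=2: A[i]=20>B[j]=15 take 15, j++
i=5 j=3: B done, take A[i]=20, i++
i=6 j=3: B done, take A[i]=23, i++
i=7 j=3: B done, take A[i]=24, i++
i=8 j=3: B done, take A[i]=26, i++
i=9 j=3: B done, take A[i]=29, i++
i=10 j=3: B done, take A[i]=30, i++
i=11 j=3: B done, take A[i]=36, i++
i=12 j=3: B done, take A[i]=37, i++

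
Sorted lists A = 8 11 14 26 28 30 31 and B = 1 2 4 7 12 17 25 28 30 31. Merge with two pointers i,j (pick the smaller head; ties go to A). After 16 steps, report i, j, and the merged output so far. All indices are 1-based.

i=8, j=10, merged so far=[1, 2, 4, 7, 8, 11, 12, 14, 17, 25, 26, 28, 28, 30, 30, 31]

[i=1,j=1] A[i]=8>B[j]=1 take 1 → j++
[i=1,j=2] A[i]=8>B[j]=2 take 2 → j++
[i=1,j=3] A[i]=8>B[j]=4 take 4 → j++
[i=1,j=4] A[i]=8>B[j]=7 take 7 → j++
[i=1,j=5] A[i]=8<=B[j]=12 take 8 → i++
[i=2,j=5] A[i]=11<=B[j]=12 take 11 → i++
[i=3,j=5] A[i]=14>B[j]=12 take 12 → j++
[i=3,j=6] A[i]=14<=B[j]=17 take 14 → i++
[i=4,j=6] A[i]=26>B[j]=17 take 17 → j++
[i=4,j=7] A[i]=26>B[j]=25 take 25 → j++
[i=4,j=8] A[i]=26<=B[j]=28 take 26 → i++
[i=5,j=8] A[i]=28<=B[j]=28 take 28 → i++
[i=6,j=8] A[i]=30>B[j]=28 take 28 → j++
[i=6,j=9] A[i]=30<=B[j]=30 take 30 → i++
[i=7,j=9] A[i]=31>B[j]=30 take 30 → j++
[i=7,j=10] A[i]=31<=B[j]=31 take 31 → i++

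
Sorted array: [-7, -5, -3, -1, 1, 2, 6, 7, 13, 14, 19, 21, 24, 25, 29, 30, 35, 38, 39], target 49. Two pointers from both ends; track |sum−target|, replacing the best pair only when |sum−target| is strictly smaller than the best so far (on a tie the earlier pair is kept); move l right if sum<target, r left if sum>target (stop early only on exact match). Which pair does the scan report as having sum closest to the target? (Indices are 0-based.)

pair (14, 35) with sum 49 (|Δ|=0)

l=0 r=18: -7+39=32 d=17 *, l++
l=1 r=18: -5+39=34 d=15 *, l++
l=2 r=18: -3+39=36 d=13 *, l++
l=3 r=18: -1+39=38 d=11 *, l++
l=4 r=18: 1+39=40 d=9 *, l++
l=5 r=18: 2+39=41 d=8 *, l++
l=6 r=18: 6+39=45 d=4 *, l++
l=7 r=18: 7+39=46 d=3 *, l++
l=8 r=18: 13+39=52 d=3, r--
l=8 r=17: 13+38=51 d=2 *, r--
l=8 r=16: 13+35=48 d=1 *, l++
l=9 r=16: 14+35=49 d=0 *, stop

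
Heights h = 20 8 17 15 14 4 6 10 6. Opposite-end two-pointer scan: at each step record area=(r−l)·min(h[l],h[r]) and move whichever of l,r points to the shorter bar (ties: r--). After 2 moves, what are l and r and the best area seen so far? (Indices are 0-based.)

l=0 r=8: min(20,6)*8=48 best=48 *, r--
l=0 r=7: min(20,10)*7=70 best=70 *, r--

l=0, r=6, best area=70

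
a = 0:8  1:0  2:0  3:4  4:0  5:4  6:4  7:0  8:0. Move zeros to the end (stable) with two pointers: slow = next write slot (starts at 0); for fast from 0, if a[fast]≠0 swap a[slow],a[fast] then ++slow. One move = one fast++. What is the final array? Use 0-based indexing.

(s=0,f=0) a[fast]=8≠0 swap→a[0]=8 → slow++,fast++
(s=1,f=1) a[fast]=0 → fast++
(s=1,f=2) a[fast]=0 → fast++
(s=1,f=3) a[fast]=4≠0 swap→a[1]=4 → slow++,fast++
(s=2,f=4) a[fast]=0 → fast++
(s=2,f=5) a[fast]=4≠0 swap→a[2]=4 → slow++,fast++
(s=3,f=6) a[fast]=4≠0 swap→a[3]=4 → slow++,fast++
(s=4,f=7) a[fast]=0 → fast++
(s=4,f=8) a[fast]=0 → fast++

[8, 4, 4, 4, 0, 0, 0, 0, 0]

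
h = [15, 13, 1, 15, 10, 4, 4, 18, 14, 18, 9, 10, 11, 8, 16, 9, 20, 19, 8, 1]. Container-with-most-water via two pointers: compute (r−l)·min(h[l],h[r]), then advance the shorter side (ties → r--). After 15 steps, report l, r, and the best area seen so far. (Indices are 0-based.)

l=0 r=19: min(15,1)*19=19 best=19 *, r--
l=0 r=18: min(15,8)*18=144 best=144 *, r--
l=0 r=17: min(15,19)*17=255 best=255 *, l++
l=1 r=17: min(13,19)*16=208 best=255, l++
l=2 r=17: min(1,19)*15=15 best=255, l++
l=3 r=17: min(15,19)*14=210 best=255, l++
l=4 r=17: min(10,19)*13=130 best=255, l++
l=5 r=17: min(4,19)*12=48 best=255, l++
l=6 r=17: min(4,19)*11=44 best=255, l++
l=7 r=17: min(18,19)*10=180 best=255, l++
l=8 r=17: min(14,19)*9=126 best=255, l++
l=9 r=17: min(18,19)*8=144 best=255, l++
l=10 r=17: min(9,19)*7=63 best=255, l++
l=11 r=17: min(10,19)*6=60 best=255, l++
l=12 r=17: min(11,19)*5=55 best=255, l++

l=13, r=17, best area=255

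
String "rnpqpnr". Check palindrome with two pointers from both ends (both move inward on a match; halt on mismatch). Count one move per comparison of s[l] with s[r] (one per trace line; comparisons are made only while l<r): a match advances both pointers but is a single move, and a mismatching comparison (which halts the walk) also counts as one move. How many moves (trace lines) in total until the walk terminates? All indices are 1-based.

l=1 r=7: 'r'=='r', l++,r--
l=2 r=6: 'n'=='n', l++,r--
l=3 r=5: 'p'=='p', l++,r--

3 moves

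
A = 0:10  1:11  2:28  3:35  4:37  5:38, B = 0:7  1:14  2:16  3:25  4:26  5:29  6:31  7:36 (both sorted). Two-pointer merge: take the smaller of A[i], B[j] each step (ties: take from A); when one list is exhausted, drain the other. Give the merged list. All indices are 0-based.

[i=0,j=0] A[i]=10>B[j]=7 take 7 → j++
[i=0,j=1] A[i]=10<=B[j]=14 take 10 → i++
[i=1,j=1] A[i]=11<=B[j]=14 take 11 → i++
[i=2,j=1] A[i]=28>B[j]=14 take 14 → j++
[i=2,j=2] A[i]=28>B[j]=16 take 16 → j++
[i=2,j=3] A[i]=28>B[j]=25 take 25 → j++
[i=2,j=4] A[i]=28>B[j]=26 take 26 → j++
[i=2,j=5] A[i]=28<=B[j]=29 take 28 → i++
[i=3,j=5] A[i]=35>B[j]=29 take 29 → j++
[i=3,j=6] A[i]=35>B[j]=31 take 31 → j++
[i=3,j=7] A[i]=35<=B[j]=36 take 35 → i++
[i=4,j=7] A[i]=37>B[j]=36 take 36 → j++
[i=4,j=8] B done, take A[i]=37 → i++
[i=5,j=8] B done, take A[i]=38 → i++

[7, 10, 11, 14, 16, 25, 26, 28, 29, 31, 35, 36, 37, 38]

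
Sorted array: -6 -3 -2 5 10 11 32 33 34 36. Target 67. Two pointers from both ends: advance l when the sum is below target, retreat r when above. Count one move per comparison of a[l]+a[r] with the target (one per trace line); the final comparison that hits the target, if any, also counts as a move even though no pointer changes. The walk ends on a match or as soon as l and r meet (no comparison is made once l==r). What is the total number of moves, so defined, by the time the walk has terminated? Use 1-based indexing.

9 moves

l=1 r=10: -6+36=30 <67, l++
l=2 r=10: -3+36=33 <67, l++
l=3 r=10: -2+36=34 <67, l++
l=4 r=10: 5+36=41 <67, l++
l=5 r=10: 10+36=46 <67, l++
l=6 r=10: 11+36=47 <67, l++
l=7 r=10: 32+36=68 >67, r--
l=7 r=9: 32+34=66 <67, l++
l=8 r=9: 33+34=67, found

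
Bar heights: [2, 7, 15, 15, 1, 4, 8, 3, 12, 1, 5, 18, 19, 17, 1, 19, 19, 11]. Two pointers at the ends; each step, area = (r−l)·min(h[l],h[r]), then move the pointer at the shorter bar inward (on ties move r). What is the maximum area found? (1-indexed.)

[1,18] min(2,11)*17=34 best=34 * → l++
[2,18] min(7,11)*16=112 best=112 * → l++
[3,18] min(15,11)*15=165 best=165 * → r--
[3,17] min(15,19)*14=210 best=210 * → l++
[4,17] min(15,19)*13=195 best=210 → l++
[5,17] min(1,19)*12=12 best=210 → l++
[6,17] min(4,19)*11=44 best=210 → l++
[7,17] min(8,19)*10=80 best=210 → l++
[8,17] min(3,19)*9=27 best=210 → l++
[9,17] min(12,19)*8=96 best=210 → l++
[10,17] min(1,19)*7=7 best=210 → l++
[11,17] min(5,19)*6=30 best=210 → l++
[12,17] min(18,19)*5=90 best=210 → l++
[13,17] min(19,19)*4=76 best=210 → r--
[13,16] min(19,19)*3=57 best=210 → r--
[13,15] min(19,1)*2=2 best=210 → r--
[13,14] min(19,17)*1=17 best=210 → r--

max area = 210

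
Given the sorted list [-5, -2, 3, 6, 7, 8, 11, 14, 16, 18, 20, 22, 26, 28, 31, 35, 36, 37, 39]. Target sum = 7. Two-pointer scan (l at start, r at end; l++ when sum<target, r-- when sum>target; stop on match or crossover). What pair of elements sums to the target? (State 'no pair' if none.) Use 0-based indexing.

no pair

l=0 r=18: -5+39=34 >7, r--
l=0 r=17: -5+37=32 >7, r--
l=0 r=16: -5+36=31 >7, r--
l=0 r=15: -5+35=30 >7, r--
l=0 r=14: -5+31=26 >7, r--
l=0 r=13: -5+28=23 >7, r--
l=0 r=12: -5+26=21 >7, r--
l=0 r=11: -5+22=17 >7, r--
l=0 r=10: -5+20=15 >7, r--
l=0 r=9: -5+18=13 >7, r--
l=0 r=8: -5+16=11 >7, r--
l=0 r=7: -5+14=9 >7, r--
l=0 r=6: -5+11=6 <7, l++
l=1 r=6: -2+11=9 >7, r--
l=1 r=5: -2+8=6 <7, l++
l=2 r=5: 3+8=11 >7, r--
l=2 r=4: 3+7=10 >7, r--
l=2 r=3: 3+6=9 >7, r--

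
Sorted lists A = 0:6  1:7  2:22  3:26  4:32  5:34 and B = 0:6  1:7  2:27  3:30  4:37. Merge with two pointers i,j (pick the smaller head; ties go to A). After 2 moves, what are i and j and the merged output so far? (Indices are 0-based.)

i=1, j=1, merged so far=[6, 6]

[i=0,j=0] A[i]=6<=B[j]=6 take 6 → i++
[i=1,j=0] A[i]=7>B[j]=6 take 6 → j++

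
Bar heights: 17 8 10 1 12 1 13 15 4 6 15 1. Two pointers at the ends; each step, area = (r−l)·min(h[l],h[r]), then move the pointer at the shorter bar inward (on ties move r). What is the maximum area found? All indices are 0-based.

[0,11] min(17,1)*11=11 best=11 * → r--
[0,10] min(17,15)*10=150 best=150 * → r--
[0,9] min(17,6)*9=54 best=150 → r--
[0,8] min(17,4)*8=32 best=150 → r--
[0,7] min(17,15)*7=105 best=150 → r--
[0,6] min(17,13)*6=78 best=150 → r--
[0,5] min(17,1)*5=5 best=150 → r--
[0,4] min(17,12)*4=48 best=150 → r--
[0,3] min(17,1)*3=3 best=150 → r--
[0,2] min(17,10)*2=20 best=150 → r--
[0,1] min(17,8)*1=8 best=150 → r--

max area = 150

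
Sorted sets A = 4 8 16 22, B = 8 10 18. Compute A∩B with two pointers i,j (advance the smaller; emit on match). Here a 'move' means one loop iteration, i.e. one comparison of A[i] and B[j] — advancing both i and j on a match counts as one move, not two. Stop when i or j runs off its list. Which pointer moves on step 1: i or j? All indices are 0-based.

[i=0,j=0] 4<8 → i++

i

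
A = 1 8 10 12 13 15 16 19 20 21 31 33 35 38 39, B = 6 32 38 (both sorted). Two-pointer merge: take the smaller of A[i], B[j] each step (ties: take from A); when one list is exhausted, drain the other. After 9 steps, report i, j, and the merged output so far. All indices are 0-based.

i=8, j=1, merged so far=[1, 6, 8, 10, 12, 13, 15, 16, 19]

i=0 j=0: A[i]=1<=B[j]=6 take 1, i++
i=1 j=0: A[i]=8>B[j]=6 take 6, j++
i=1 j=1: A[i]=8<=B[j]=32 take 8, i++
i=2 j=1: A[i]=10<=B[j]=32 take 10, i++
i=3 j=1: A[i]=12<=B[j]=32 take 12, i++
i=4 j=1: A[i]=13<=B[j]=32 take 13, i++
i=5 j=1: A[i]=15<=B[j]=32 take 15, i++
i=6 j=1: A[i]=16<=B[j]=32 take 16, i++
i=7 j=1: A[i]=19<=B[j]=32 take 19, i++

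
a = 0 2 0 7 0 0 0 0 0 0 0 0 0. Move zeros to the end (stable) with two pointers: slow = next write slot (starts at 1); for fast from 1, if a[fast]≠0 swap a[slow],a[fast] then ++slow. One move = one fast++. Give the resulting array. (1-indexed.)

[2, 7, 0, 0, 0, 0, 0, 0, 0, 0, 0, 0, 0]

(s=1,f=1) a[fast]=0 → fast++
(s=1,f=2) a[fast]=2≠0 swap→a[1]=2 → slow++,fast++
(s=2,f=3) a[fast]=0 → fast++
(s=2,f=4) a[fast]=7≠0 swap→a[2]=7 → slow++,fast++
(s=3,f=5) a[fast]=0 → fast++
(s=3,f=6) a[fast]=0 → fast++
(s=3,f=7) a[fast]=0 → fast++
(s=3,f=8) a[fast]=0 → fast++
(s=3,f=9) a[fast]=0 → fast++
(s=3,f=10) a[fast]=0 → fast++
(s=3,f=11) a[fast]=0 → fast++
(s=3,f=12) a[fast]=0 → fast++
(s=3,f=13) a[fast]=0 → fast++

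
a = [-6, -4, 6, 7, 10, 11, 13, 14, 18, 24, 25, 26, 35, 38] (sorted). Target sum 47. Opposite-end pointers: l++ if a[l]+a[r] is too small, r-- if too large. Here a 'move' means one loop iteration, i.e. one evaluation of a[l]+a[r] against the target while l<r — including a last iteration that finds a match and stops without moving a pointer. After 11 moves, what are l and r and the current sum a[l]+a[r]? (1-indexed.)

l=1 r=14: -6+38=32 <47, l++
l=2 r=14: -4+38=34 <47, l++
l=3 r=14: 6+38=44 <47, l++
l=4 r=14: 7+38=45 <47, l++
l=5 r=14: 10+38=48 >47, r--
l=5 r=13: 10+35=45 <47, l++
l=6 r=13: 11+35=46 <47, l++
l=7 r=13: 13+35=48 >47, r--
l=7 r=12: 13+26=39 <47, l++
l=8 r=12: 14+26=40 <47, l++
l=9 r=12: 18+26=44 <47, l++

l=10, r=12, sum=50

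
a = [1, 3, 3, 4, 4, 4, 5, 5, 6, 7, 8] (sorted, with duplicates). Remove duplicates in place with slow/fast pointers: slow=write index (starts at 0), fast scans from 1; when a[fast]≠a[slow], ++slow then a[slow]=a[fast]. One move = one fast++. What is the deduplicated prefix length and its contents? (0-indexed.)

length 7; prefix = [1, 3, 4, 5, 6, 7, 8]

(s=0,f=1) a[fast]=3≠a[slow]=1 write a[1]=3 → slow++,fast++
(s=1,f=2) a[fast]=3=a[slow] dup → fast++
(s=1,f=3) a[fast]=4≠a[slow]=3 write a[2]=4 → slow++,fast++
(s=2,f=4) a[fast]=4=a[slow] dup → fast++
(s=2,f=5) a[fast]=4=a[slow] dup → fast++
(s=2,f=6) a[fast]=5≠a[slow]=4 write a[3]=5 → slow++,fast++
(s=3,f=7) a[fast]=5=a[slow] dup → fast++
(s=3,f=8) a[fast]=6≠a[slow]=5 write a[4]=6 → slow++,fast++
(s=4,f=9) a[fast]=7≠a[slow]=6 write a[5]=7 → slow++,fast++
(s=5,f=10) a[fast]=8≠a[slow]=7 write a[6]=8 → slow++,fast++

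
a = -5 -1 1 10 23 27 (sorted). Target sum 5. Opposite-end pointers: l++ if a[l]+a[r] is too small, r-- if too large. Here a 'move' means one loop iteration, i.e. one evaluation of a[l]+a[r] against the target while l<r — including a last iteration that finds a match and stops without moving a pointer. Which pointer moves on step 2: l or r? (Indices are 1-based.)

[1,6] -5+27=22 >5 → r--
[1,5] -5+23=18 >5 → r--

r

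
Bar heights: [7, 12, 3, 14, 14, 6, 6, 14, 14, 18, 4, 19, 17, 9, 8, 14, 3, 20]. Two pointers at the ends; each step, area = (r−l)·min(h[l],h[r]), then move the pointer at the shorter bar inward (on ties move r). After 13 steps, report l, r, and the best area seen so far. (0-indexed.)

[0,17] min(7,20)*17=119 best=119 * → l++
[1,17] min(12,20)*16=192 best=192 * → l++
[2,17] min(3,20)*15=45 best=192 → l++
[3,17] min(14,20)*14=196 best=196 * → l++
[4,17] min(14,20)*13=182 best=196 → l++
[5,17] min(6,20)*12=72 best=196 → l++
[6,17] min(6,20)*11=66 best=196 → l++
[7,17] min(14,20)*10=140 best=196 → l++
[8,17] min(14,20)*9=126 best=196 → l++
[9,17] min(18,20)*8=144 best=196 → l++
[10,17] min(4,20)*7=28 best=196 → l++
[11,17] min(19,20)*6=114 best=196 → l++
[12,17] min(17,20)*5=85 best=196 → l++

l=13, r=17, best area=196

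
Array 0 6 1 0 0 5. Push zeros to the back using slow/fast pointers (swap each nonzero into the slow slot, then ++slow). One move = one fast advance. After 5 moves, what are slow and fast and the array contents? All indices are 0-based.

(s=0,f=0) a[fast]=0 → fast++
(s=0,f=1) a[fast]=6≠0 swap→a[0]=6 → slow++,fast++
(s=1,f=2) a[fast]=1≠0 swap→a[1]=1 → slow++,fast++
(s=2,f=3) a[fast]=0 → fast++
(s=2,f=4) a[fast]=0 → fast++

slow=2, fast=5, a=[6, 1, 0, 0, 0, 5]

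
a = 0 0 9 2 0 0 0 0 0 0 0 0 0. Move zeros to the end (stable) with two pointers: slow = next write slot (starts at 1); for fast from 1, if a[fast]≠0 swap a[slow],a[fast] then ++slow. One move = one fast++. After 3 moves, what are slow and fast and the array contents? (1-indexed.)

(s=1,f=1) a[fast]=0 → fast++
(s=1,f=2) a[fast]=0 → fast++
(s=1,f=3) a[fast]=9≠0 swap→a[1]=9 → slow++,fast++

slow=2, fast=4, a=[9, 0, 0, 2, 0, 0, 0, 0, 0, 0, 0, 0, 0]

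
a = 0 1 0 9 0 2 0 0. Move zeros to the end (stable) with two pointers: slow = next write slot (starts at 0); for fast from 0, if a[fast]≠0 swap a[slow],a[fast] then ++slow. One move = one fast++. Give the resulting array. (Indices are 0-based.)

[1, 9, 2, 0, 0, 0, 0, 0]

(s=0,f=0) a[fast]=0 → fast++
(s=0,f=1) a[fast]=1≠0 swap→a[0]=1 → slow++,fast++
(s=1,f=2) a[fast]=0 → fast++
(s=1,f=3) a[fast]=9≠0 swap→a[1]=9 → slow++,fast++
(s=2,f=4) a[fast]=0 → fast++
(s=2,f=5) a[fast]=2≠0 swap→a[2]=2 → slow++,fast++
(s=3,f=6) a[fast]=0 → fast++
(s=3,f=7) a[fast]=0 → fast++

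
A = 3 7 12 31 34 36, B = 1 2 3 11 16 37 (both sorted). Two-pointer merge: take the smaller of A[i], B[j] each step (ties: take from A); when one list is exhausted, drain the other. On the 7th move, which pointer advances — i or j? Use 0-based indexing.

i

[i=0,j=0] A[i]=3>B[j]=1 take 1 → j++
[i=0,j=1] A[i]=3>B[j]=2 take 2 → j++
[i=0,j=2] A[i]=3<=B[j]=3 take 3 → i++
[i=1,j=2] A[i]=7>B[j]=3 take 3 → j++
[i=1,j=3] A[i]=7<=B[j]=11 take 7 → i++
[i=2,j=3] A[i]=12>B[j]=11 take 11 → j++
[i=2,j=4] A[i]=12<=B[j]=16 take 12 → i++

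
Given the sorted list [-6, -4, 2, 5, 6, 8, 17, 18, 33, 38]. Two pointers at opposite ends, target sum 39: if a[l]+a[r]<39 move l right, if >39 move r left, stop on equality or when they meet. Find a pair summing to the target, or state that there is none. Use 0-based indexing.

(6, 33)

l=0 r=9: -6+38=32 <39, l++
l=1 r=9: -4+38=34 <39, l++
l=2 r=9: 2+38=40 >39, r--
l=2 r=8: 2+33=35 <39, l++
l=3 r=8: 5+33=38 <39, l++
l=4 r=8: 6+33=39, found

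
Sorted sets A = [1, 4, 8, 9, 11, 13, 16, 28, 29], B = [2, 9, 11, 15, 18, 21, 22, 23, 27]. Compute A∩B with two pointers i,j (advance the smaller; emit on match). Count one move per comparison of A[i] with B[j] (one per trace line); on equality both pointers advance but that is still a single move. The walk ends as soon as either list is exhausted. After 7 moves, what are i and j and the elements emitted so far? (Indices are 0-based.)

[i=0,j=0] 1<2 → i++
[i=1,j=0] 4>2 → j++
[i=1,j=1] 4<9 → i++
[i=2,j=1] 8<9 → i++
[i=3,j=1] 9==9 emit → i++,j++
[i=4,j=2] 11==11 emit → i++,j++
[i=5,j=3] 13<15 → i++

i=6, j=3, emitted=[9, 11]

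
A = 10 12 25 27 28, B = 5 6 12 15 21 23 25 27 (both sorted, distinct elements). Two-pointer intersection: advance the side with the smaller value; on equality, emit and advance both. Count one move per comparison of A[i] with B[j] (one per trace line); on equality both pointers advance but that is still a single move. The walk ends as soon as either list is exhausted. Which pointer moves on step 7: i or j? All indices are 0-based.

i=0 j=0: 10>5, j++
i=0 j=1: 10>6, j++
i=0 j=2: 10<12, i++
i=1 j=2: 12==12 emit, i++,j++
i=2 j=3: 25>15, j++
i=2 j=4: 25>21, j++
i=2 j=5: 25>23, j++

j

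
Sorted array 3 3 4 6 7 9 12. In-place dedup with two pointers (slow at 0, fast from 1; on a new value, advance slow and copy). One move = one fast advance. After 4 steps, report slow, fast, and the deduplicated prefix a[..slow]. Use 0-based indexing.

(s=0,f=1) a[fast]=3=a[slow] dup → fast++
(s=0,f=2) a[fast]=4≠a[slow]=3 write a[1]=4 → slow++,fast++
(s=1,f=3) a[fast]=6≠a[slow]=4 write a[2]=6 → slow++,fast++
(s=2,f=4) a[fast]=7≠a[slow]=6 write a[3]=7 → slow++,fast++

slow=3, fast=5, prefix=[3, 4, 6, 7]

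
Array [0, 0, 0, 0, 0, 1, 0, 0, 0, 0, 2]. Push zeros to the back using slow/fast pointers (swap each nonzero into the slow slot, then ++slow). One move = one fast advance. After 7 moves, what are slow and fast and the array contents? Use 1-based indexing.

(s=1,f=1) a[fast]=0 → fast++
(s=1,f=2) a[fast]=0 → fast++
(s=1,f=3) a[fast]=0 → fast++
(s=1,f=4) a[fast]=0 → fast++
(s=1,f=5) a[fast]=0 → fast++
(s=1,f=6) a[fast]=1≠0 swap→a[1]=1 → slow++,fast++
(s=2,f=7) a[fast]=0 → fast++

slow=2, fast=8, a=[1, 0, 0, 0, 0, 0, 0, 0, 0, 0, 2]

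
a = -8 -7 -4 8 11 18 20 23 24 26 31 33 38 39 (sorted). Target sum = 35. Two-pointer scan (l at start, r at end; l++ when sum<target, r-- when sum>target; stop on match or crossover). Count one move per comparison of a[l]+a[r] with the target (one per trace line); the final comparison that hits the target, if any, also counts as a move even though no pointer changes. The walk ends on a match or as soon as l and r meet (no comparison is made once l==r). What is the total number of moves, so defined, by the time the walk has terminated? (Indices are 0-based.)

l=0 r=13: -8+39=31 <35, l++
l=1 r=13: -7+39=32 <35, l++
l=2 r=13: -4+39=35, found

3 moves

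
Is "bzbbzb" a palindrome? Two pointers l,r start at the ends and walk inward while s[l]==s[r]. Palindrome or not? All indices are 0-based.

[0,5] 'b'=='b' → l++,r--
[1,4] 'z'=='z' → l++,r--
[2,3] 'b'=='b' → l++,r--

palindrome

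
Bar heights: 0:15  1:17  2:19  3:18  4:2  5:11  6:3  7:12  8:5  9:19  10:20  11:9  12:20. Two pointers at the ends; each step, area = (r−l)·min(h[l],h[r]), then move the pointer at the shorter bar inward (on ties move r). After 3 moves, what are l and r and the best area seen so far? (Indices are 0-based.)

l=3, r=12, best area=190

[0,12] min(15,20)*12=180 best=180 * → l++
[1,12] min(17,20)*11=187 best=187 * → l++
[2,12] min(19,20)*10=190 best=190 * → l++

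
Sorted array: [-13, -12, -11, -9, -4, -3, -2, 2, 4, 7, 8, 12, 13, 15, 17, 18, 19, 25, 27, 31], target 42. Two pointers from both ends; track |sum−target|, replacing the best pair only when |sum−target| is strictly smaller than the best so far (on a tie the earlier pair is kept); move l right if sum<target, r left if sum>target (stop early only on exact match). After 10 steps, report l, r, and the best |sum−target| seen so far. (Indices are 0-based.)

[0,19] -13+31=18 d=24 * → l++
[1,19] -12+31=19 d=23 * → l++
[2,19] -11+31=20 d=22 * → l++
[3,19] -9+31=22 d=20 * → l++
[4,19] -4+31=27 d=15 * → l++
[5,19] -3+31=28 d=14 * → l++
[6,19] -2+31=29 d=13 * → l++
[7,19] 2+31=33 d=9 * → l++
[8,19] 4+31=35 d=7 * → l++
[9,19] 7+31=38 d=4 * → l++

l=10, r=19, best |Δ|=4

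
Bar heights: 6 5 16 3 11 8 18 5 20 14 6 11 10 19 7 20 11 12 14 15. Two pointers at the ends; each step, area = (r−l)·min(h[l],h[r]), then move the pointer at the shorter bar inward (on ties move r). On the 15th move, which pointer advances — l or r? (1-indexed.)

l=1 r=20: min(6,15)*19=114 best=114 *, l++
l=2 r=20: min(5,15)*18=90 best=114, l++
l=3 r=20: min(16,15)*17=255 best=255 *, r--
l=3 r=19: min(16,14)*16=224 best=255, r--
l=3 r=18: min(16,12)*15=180 best=255, r--
l=3 r=17: min(16,11)*14=154 best=255, r--
l=3 r=16: min(16,20)*13=208 best=255, l++
l=4 r=16: min(3,20)*12=36 best=255, l++
l=5 r=16: min(11,20)*11=121 best=255, l++
l=6 r=16: min(8,20)*10=80 best=255, l++
l=7 r=16: min(18,20)*9=162 best=255, l++
l=8 r=16: min(5,20)*8=40 best=255, l++
l=9 r=16: min(20,20)*7=140 best=255, r--
l=9 r=15: min(20,7)*6=42 best=255, r--
l=9 r=14: min(20,19)*5=95 best=255, r--

r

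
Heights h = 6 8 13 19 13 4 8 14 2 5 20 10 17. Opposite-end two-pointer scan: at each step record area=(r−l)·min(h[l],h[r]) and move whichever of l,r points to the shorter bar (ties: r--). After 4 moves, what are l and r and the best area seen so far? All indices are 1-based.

l=4, r=12, best area=153

l=1 r=13: min(6,17)*12=72 best=72 *, l++
l=2 r=13: min(8,17)*11=88 best=88 *, l++
l=3 r=13: min(13,17)*10=130 best=130 *, l++
l=4 r=13: min(19,17)*9=153 best=153 *, r--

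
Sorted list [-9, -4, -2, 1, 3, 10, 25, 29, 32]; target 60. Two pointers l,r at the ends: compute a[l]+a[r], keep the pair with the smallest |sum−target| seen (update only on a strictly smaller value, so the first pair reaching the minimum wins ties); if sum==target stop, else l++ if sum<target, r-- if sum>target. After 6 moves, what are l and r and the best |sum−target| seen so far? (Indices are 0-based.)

l=6, r=8, best |Δ|=18

l=0 r=8: -9+32=23 d=37 *, l++
l=1 r=8: -4+32=28 d=32 *, l++
l=2 r=8: -2+32=30 d=30 *, l++
l=3 r=8: 1+32=33 d=27 *, l++
l=4 r=8: 3+32=35 d=25 *, l++
l=5 r=8: 10+32=42 d=18 *, l++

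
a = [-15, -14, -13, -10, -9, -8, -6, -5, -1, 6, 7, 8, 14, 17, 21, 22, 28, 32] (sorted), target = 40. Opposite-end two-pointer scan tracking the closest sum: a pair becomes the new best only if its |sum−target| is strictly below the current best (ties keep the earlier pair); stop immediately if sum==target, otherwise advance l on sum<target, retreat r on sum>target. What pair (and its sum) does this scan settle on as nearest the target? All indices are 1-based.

pair (8, 32) with sum 40 (|Δ|=0)

l=1 r=18: -15+32=17 d=23 *, l++
l=2 r=18: -14+32=18 d=22 *, l++
l=3 r=18: -13+32=19 d=21 *, l++
l=4 r=18: -10+32=22 d=18 *, l++
l=5 r=18: -9+32=23 d=17 *, l++
l=6 r=18: -8+32=24 d=16 *, l++
l=7 r=18: -6+32=26 d=14 *, l++
l=8 r=18: -5+32=27 d=13 *, l++
l=9 r=18: -1+32=31 d=9 *, l++
l=10 r=18: 6+32=38 d=2 *, l++
l=11 r=18: 7+32=39 d=1 *, l++
l=12 r=18: 8+32=40 d=0 *, stop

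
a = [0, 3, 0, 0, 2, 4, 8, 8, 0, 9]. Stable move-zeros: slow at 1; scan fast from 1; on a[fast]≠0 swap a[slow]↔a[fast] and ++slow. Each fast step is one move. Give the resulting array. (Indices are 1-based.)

[3, 2, 4, 8, 8, 9, 0, 0, 0, 0]

(s=1,f=1) a[fast]=0 → fast++
(s=1,f=2) a[fast]=3≠0 swap→a[1]=3 → slow++,fast++
(s=2,f=3) a[fast]=0 → fast++
(s=2,f=4) a[fast]=0 → fast++
(s=2,f=5) a[fast]=2≠0 swap→a[2]=2 → slow++,fast++
(s=3,f=6) a[fast]=4≠0 swap→a[3]=4 → slow++,fast++
(s=4,f=7) a[fast]=8≠0 swap→a[4]=8 → slow++,fast++
(s=5,f=8) a[fast]=8≠0 swap→a[5]=8 → slow++,fast++
(s=6,f=9) a[fast]=0 → fast++
(s=6,f=10) a[fast]=9≠0 swap→a[6]=9 → slow++,fast++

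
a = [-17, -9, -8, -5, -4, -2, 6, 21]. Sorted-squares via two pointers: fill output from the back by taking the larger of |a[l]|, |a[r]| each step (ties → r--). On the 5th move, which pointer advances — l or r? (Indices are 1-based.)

l=1 r=8: |-17|<=|21| out[8]=441, r--
l=1 r=7: |-17|>|6| out[7]=289, l++
l=2 r=7: |-9|>|6| out[6]=81, l++
l=3 r=7: |-8|>|6| out[5]=64, l++
l=4 r=7: |-5|<=|6| out[4]=36, r--

r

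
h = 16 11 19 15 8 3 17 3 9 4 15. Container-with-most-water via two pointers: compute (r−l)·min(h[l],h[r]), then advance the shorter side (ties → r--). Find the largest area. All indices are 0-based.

l=0 r=10: min(16,15)*10=150 best=150 *, r--
l=0 r=9: min(16,4)*9=36 best=150, r--
l=0 r=8: min(16,9)*8=72 best=150, r--
l=0 r=7: min(16,3)*7=21 best=150, r--
l=0 r=6: min(16,17)*6=96 best=150, l++
l=1 r=6: min(11,17)*5=55 best=150, l++
l=2 r=6: min(19,17)*4=68 best=150, r--
l=2 r=5: min(19,3)*3=9 best=150, r--
l=2 r=4: min(19,8)*2=16 best=150, r--
l=2 r=3: min(19,15)*1=15 best=150, r--

max area = 150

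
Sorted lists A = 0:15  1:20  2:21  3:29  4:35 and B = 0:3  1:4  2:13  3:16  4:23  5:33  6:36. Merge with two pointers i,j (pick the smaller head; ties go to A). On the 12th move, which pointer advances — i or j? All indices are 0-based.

[i=0,j=0] A[i]=15>B[j]=3 take 3 → j++
[i=0,j=1] A[i]=15>B[j]=4 take 4 → j++
[i=0,j=2] A[i]=15>B[j]=13 take 13 → j++
[i=0,j=3] A[i]=15<=B[j]=16 take 15 → i++
[i=1,j=3] A[i]=20>B[j]=16 take 16 → j++
[i=1,j=4] A[i]=20<=B[j]=23 take 20 → i++
[i=2,j=4] A[i]=21<=B[j]=23 take 21 → i++
[i=3,j=4] A[i]=29>B[j]=23 take 23 → j++
[i=3,j=5] A[i]=29<=B[j]=33 take 29 → i++
[i=4,j=5] A[i]=35>B[j]=33 take 33 → j++
[i=4,j=6] A[i]=35<=B[j]=36 take 35 → i++
[i=5,j=6] A done, take B[j]=36 → j++

j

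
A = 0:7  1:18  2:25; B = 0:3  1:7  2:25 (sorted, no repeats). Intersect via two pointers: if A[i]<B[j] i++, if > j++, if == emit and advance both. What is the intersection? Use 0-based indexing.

intersection = [7, 25]

i=0 j=0: 7>3, j++
i=0 j=1: 7==7 emit, i++,j++
i=1 j=2: 18<25, i++
i=2 j=2: 25==25 emit, i++,j++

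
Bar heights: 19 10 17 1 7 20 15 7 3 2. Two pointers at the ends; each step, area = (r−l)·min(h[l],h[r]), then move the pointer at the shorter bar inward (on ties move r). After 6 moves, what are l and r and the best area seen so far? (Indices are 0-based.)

l=2, r=5, best area=95

[0,9] min(19,2)*9=18 best=18 * → r--
[0,8] min(19,3)*8=24 best=24 * → r--
[0,7] min(19,7)*7=49 best=49 * → r--
[0,6] min(19,15)*6=90 best=90 * → r--
[0,5] min(19,20)*5=95 best=95 * → l++
[1,5] min(10,20)*4=40 best=95 → l++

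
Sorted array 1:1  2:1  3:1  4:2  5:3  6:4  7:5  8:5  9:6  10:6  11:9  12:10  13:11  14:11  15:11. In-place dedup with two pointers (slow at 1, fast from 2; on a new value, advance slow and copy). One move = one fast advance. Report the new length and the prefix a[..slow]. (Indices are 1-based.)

(s=1,f=2) a[fast]=1=a[slow] dup → fast++
(s=1,f=3) a[fast]=1=a[slow] dup → fast++
(s=1,f=4) a[fast]=2≠a[slow]=1 write a[2]=2 → slow++,fast++
(s=2,f=5) a[fast]=3≠a[slow]=2 write a[3]=3 → slow++,fast++
(s=3,f=6) a[fast]=4≠a[slow]=3 write a[4]=4 → slow++,fast++
(s=4,f=7) a[fast]=5≠a[slow]=4 write a[5]=5 → slow++,fast++
(s=5,f=8) a[fast]=5=a[slow] dup → fast++
(s=5,f=9) a[fast]=6≠a[slow]=5 write a[6]=6 → slow++,fast++
(s=6,f=10) a[fast]=6=a[slow] dup → fast++
(s=6,f=11) a[fast]=9≠a[slow]=6 write a[7]=9 → slow++,fast++
(s=7,f=12) a[fast]=10≠a[slow]=9 write a[8]=10 → slow++,fast++
(s=8,f=13) a[fast]=11≠a[slow]=10 write a[9]=11 → slow++,fast++
(s=9,f=14) a[fast]=11=a[slow] dup → fast++
(s=9,f=15) a[fast]=11=a[slow] dup → fast++

length 9; prefix = [1, 2, 3, 4, 5, 6, 9, 10, 11]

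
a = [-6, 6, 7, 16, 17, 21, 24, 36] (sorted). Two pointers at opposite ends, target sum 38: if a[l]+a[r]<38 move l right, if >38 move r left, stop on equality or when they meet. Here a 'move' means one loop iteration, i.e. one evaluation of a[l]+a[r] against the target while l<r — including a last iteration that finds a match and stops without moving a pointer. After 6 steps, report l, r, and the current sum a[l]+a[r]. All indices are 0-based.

l=4, r=5, sum=38

l=0 r=7: -6+36=30 <38, l++
l=1 r=7: 6+36=42 >38, r--
l=1 r=6: 6+24=30 <38, l++
l=2 r=6: 7+24=31 <38, l++
l=3 r=6: 16+24=40 >38, r--
l=3 r=5: 16+21=37 <38, l++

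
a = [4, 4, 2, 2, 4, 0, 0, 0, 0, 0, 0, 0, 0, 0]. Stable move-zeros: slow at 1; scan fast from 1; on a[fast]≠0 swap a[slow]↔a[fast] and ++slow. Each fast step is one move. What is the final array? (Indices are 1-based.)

[4, 4, 2, 2, 4, 0, 0, 0, 0, 0, 0, 0, 0, 0]

slow=1 fast=1: a[fast]=4≠0 swap→a[1]=4, slow++,fast++
slow=2 fast=2: a[fast]=4≠0 swap→a[2]=4, slow++,fast++
slow=3 fast=3: a[fast]=2≠0 swap→a[3]=2, slow++,fast++
slow=4 fast=4: a[fast]=2≠0 swap→a[4]=2, slow++,fast++
slow=5 fast=5: a[fast]=4≠0 swap→a[5]=4, slow++,fast++
slow=6 fast=6: a[fast]=0, fast++
slow=6 fast=7: a[fast]=0, fast++
slow=6 fast=8: a[fast]=0, fast++
slow=6 fast=9: a[fast]=0, fast++
slow=6 fast=10: a[fast]=0, fast++
slow=6 fast=11: a[fast]=0, fast++
slow=6 fast=12: a[fast]=0, fast++
slow=6 fast=13: a[fast]=0, fast++
slow=6 fast=14: a[fast]=0, fast++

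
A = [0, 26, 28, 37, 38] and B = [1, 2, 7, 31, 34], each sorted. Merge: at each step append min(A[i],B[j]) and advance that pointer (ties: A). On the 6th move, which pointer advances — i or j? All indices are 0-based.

i

[i=0,j=0] A[i]=0<=B[j]=1 take 0 → i++
[i=1,j=0] A[i]=26>B[j]=1 take 1 → j++
[i=1,j=1] A[i]=26>B[j]=2 take 2 → j++
[i=1,j=2] A[i]=26>B[j]=7 take 7 → j++
[i=1,j=3] A[i]=26<=B[j]=31 take 26 → i++
[i=2,j=3] A[i]=28<=B[j]=31 take 28 → i++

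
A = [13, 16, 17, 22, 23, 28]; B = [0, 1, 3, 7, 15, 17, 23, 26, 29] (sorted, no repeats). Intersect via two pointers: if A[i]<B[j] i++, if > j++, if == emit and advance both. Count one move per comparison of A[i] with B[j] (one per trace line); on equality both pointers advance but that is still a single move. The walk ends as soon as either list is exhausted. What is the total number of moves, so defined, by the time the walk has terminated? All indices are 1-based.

12 moves

i=1 j=1: 13>0, j++
i=1 j=2: 13>1, j++
i=1 j=3: 13>3, j++
i=1 j=4: 13>7, j++
i=1 j=5: 13<15, i++
i=2 j=5: 16>15, j++
i=2 j=6: 16<17, i++
i=3 j=6: 17==17 emit, i++,j++
i=4 j=7: 22<23, i++
i=5 j=7: 23==23 emit, i++,j++
i=6 j=8: 28>26, j++
i=6 j=9: 28<29, i++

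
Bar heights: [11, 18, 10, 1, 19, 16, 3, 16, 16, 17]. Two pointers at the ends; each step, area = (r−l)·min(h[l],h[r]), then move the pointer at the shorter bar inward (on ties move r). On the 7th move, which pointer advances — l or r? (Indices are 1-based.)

l

[1,10] min(11,17)*9=99 best=99 * → l++
[2,10] min(18,17)*8=136 best=136 * → r--
[2,9] min(18,16)*7=112 best=136 → r--
[2,8] min(18,16)*6=96 best=136 → r--
[2,7] min(18,3)*5=15 best=136 → r--
[2,6] min(18,16)*4=64 best=136 → r--
[2,5] min(18,19)*3=54 best=136 → l++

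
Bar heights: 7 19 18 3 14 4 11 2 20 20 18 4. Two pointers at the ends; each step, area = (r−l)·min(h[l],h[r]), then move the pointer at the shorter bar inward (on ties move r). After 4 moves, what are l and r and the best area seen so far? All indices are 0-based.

l=0 r=11: min(7,4)*11=44 best=44 *, r--
l=0 r=10: min(7,18)*10=70 best=70 *, l++
l=1 r=10: min(19,18)*9=162 best=162 *, r--
l=1 r=9: min(19,20)*8=152 best=162, l++

l=2, r=9, best area=162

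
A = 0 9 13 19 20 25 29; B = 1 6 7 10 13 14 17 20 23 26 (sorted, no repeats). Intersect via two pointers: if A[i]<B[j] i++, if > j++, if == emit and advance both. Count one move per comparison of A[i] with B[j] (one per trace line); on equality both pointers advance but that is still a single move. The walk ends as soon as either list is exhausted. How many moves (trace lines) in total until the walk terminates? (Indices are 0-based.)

[i=0,j=0] 0<1 → i++
[i=1,j=0] 9>1 → j++
[i=1,j=1] 9>6 → j++
[i=1,j=2] 9>7 → j++
[i=1,j=3] 9<10 → i++
[i=2,j=3] 13>10 → j++
[i=2,j=4] 13==13 emit → i++,j++
[i=3,j=5] 19>14 → j++
[i=3,j=6] 19>17 → j++
[i=3,j=7] 19<20 → i++
[i=4,j=7] 20==20 emit → i++,j++
[i=5,j=8] 25>23 → j++
[i=5,j=9] 25<26 → i++
[i=6,j=9] 29>26 → j++

14 moves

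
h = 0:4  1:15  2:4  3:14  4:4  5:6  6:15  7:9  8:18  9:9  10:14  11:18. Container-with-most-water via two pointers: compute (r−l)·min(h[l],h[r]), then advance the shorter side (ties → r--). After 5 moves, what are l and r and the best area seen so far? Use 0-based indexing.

l=5, r=11, best area=150

l=0 r=11: min(4,18)*11=44 best=44 *, l++
l=1 r=11: min(15,18)*10=150 best=150 *, l++
l=2 r=11: min(4,18)*9=36 best=150, l++
l=3 r=11: min(14,18)*8=112 best=150, l++
l=4 r=11: min(4,18)*7=28 best=150, l++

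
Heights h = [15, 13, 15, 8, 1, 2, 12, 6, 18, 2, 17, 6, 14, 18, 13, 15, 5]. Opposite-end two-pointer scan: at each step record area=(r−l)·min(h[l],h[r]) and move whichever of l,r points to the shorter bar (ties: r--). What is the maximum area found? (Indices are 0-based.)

[0,16] min(15,5)*16=80 best=80 * → r--
[0,15] min(15,15)*15=225 best=225 * → r--
[0,14] min(15,13)*14=182 best=225 → r--
[0,13] min(15,18)*13=195 best=225 → l++
[1,13] min(13,18)*12=156 best=225 → l++
[2,13] min(15,18)*11=165 best=225 → l++
[3,13] min(8,18)*10=80 best=225 → l++
[4,13] min(1,18)*9=9 best=225 → l++
[5,13] min(2,18)*8=16 best=225 → l++
[6,13] min(12,18)*7=84 best=225 → l++
[7,13] min(6,18)*6=36 best=225 → l++
[8,13] min(18,18)*5=90 best=225 → r--
[8,12] min(18,14)*4=56 best=225 → r--
[8,11] min(18,6)*3=18 best=225 → r--
[8,10] min(18,17)*2=34 best=225 → r--
[8,9] min(18,2)*1=2 best=225 → r--

max area = 225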